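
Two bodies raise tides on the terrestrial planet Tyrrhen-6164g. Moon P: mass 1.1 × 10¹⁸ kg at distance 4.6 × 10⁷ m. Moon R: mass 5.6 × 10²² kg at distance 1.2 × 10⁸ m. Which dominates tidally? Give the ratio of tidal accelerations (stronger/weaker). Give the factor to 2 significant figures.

The tide-raising term goes as M/d³ (the gradient of a 1/d² field).
Moon P: (1.1 × 10¹⁸) / (4.6 × 10⁷)³ = 1.130 × 10⁻⁵
Moon R: (5.6 × 10²²) / (1.2 × 10⁸)³ = 3.241 × 10⁻²
Ratio (larger/smaller) = 2900

Moon R, by a factor of ≈ 2900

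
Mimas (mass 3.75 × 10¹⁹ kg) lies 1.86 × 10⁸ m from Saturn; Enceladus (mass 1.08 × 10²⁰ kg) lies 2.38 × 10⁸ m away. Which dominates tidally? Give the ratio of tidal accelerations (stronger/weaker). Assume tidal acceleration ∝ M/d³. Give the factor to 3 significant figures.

The tide-raising term goes as M/d³ (the gradient of a 1/d² field).
Mimas: (3.75 × 10¹⁹) / (1.86 × 10⁸)³ = 5.828 × 10⁻⁶
Enceladus: (1.08 × 10²⁰) / (2.38 × 10⁸)³ = 8.011 × 10⁻⁶
Ratio (larger/smaller) = 1.37

Enceladus, by a factor of ≈ 1.37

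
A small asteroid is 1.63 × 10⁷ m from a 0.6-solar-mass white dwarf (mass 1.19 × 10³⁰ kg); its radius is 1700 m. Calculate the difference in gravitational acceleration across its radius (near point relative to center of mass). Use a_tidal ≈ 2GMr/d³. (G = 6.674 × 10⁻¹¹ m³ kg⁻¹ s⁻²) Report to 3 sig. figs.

6.24 × 10¹ m/s²

a_tidal = 2GMr/d³
        = 2 × (6.674 × 10⁻¹¹) × (1.19 × 10³⁰) × (1700) / (1.63 × 10⁷)³
        = 6.24 × 10¹ m/s²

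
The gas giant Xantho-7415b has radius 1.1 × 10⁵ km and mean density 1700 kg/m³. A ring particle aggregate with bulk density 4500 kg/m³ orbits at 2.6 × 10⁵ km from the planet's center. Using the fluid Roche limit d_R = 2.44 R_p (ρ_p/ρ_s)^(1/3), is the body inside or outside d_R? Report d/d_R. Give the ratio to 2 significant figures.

outside; d/d_R ≈ 1.3

d_R = 2.44 × (1.1 × 10⁵ km) × (1700/4500)^(1/3) = 1.940 × 10⁵ km
d/d_R = (2.6 × 10⁵) / (1.940 × 10⁵) = 1.3
Since d/d_R > 1, the body is outside the Roche limit.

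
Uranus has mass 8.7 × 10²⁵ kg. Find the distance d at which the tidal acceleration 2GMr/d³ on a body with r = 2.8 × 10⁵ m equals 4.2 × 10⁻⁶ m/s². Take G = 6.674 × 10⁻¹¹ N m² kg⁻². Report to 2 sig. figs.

9.2 × 10⁸ m

2GMr/d³ = a_tidal  ⇒  d = (2GMr / a_tidal)^(1/3)
d = (2 × 6.674×10⁻¹¹ × (8.7 × 10²⁵) × (2.8 × 10⁵) / (4.2 × 10⁻⁶))^(1/3)
  = 9.2 × 10⁸ m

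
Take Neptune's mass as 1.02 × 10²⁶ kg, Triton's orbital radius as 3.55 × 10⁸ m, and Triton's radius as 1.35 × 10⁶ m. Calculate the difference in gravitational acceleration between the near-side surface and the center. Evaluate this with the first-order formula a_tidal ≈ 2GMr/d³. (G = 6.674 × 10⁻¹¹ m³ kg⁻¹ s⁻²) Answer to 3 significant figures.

4.11 × 10⁻⁴ m/s²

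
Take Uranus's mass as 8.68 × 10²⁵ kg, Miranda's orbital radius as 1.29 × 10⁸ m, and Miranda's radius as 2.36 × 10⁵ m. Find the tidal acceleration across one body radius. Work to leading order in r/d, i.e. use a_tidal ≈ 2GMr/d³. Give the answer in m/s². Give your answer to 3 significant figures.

a_tidal = 2GMr/d³
        = 2 × (6.674 × 10⁻¹¹) × (8.68 × 10²⁵) × (2.36 × 10⁵) / (1.29 × 10⁸)³
        = 1.27 × 10⁻³ m/s²

1.27 × 10⁻³ m/s²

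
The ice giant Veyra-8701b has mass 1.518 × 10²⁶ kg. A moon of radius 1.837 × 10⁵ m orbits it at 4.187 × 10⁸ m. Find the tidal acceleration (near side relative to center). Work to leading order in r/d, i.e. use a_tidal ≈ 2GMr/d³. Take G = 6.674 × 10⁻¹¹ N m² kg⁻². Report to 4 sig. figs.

5.071 × 10⁻⁵ m/s²

The tidal stretch is the gradient of GM/d² times the body's extent r, hence the 1/d³ dependence.
Δa = 2GMr/d³
   = 2 × (6.674 × 10⁻¹¹) × (1.518 × 10²⁶) × (1.837 × 10⁵) / (4.187 × 10⁸)³
   = 5.071 × 10⁻⁵ m/s²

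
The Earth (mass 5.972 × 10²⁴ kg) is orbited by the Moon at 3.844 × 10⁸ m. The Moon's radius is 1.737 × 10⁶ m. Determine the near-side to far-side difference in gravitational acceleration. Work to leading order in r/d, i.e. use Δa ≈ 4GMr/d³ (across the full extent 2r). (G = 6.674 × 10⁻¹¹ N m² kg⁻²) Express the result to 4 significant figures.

4.875 × 10⁻⁵ m/s²

a_tidal = 4GMr/d³
        = 4 × (6.674 × 10⁻¹¹) × (5.972 × 10²⁴) × (1.737 × 10⁶) / (3.844 × 10⁸)³
        = 4.875 × 10⁻⁵ m/s²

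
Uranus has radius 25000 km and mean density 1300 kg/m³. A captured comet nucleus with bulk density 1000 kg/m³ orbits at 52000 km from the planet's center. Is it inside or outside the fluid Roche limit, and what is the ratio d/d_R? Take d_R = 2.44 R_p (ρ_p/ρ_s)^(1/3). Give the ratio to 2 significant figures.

inside; d/d_R ≈ 0.78

d_R = 2.44 × (25000 km) × (1300/1000)^(1/3) = 66570 km
d/d_R = (52000) / (66570) = 0.78
Since d/d_R < 1, the body is inside the Roche limit.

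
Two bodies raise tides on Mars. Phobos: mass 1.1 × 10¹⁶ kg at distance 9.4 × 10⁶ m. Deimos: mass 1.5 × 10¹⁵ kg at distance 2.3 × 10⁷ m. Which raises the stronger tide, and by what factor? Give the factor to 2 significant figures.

Tidal stretch scales as M/d³; compute that for each body.
Phobos: (1.1 × 10¹⁶) / (9.4 × 10⁶)³ = 1.324 × 10⁻⁵
Deimos: (1.5 × 10¹⁵) / (2.3 × 10⁷)³ = 1.233 × 10⁻⁷
Ratio (larger/smaller) = 110

Phobos, by a factor of ≈ 110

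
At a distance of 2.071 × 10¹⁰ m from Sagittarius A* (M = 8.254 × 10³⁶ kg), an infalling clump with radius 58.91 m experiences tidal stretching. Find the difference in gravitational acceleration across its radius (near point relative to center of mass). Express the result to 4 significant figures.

Δa = 2GMr/d³
   = 2 × (6.674 × 10⁻¹¹) × (8.254 × 10³⁶) × (58.91) / (2.071 × 10¹⁰)³
   = 7.307 × 10⁻³ m/s²

7.307 × 10⁻³ m/s²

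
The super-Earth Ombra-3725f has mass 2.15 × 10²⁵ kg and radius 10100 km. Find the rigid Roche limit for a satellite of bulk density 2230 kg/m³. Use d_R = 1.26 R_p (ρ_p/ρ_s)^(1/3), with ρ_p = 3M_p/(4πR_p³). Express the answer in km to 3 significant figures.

ρ_p = 3M_p/(4πR_p³) = 3 × (2.15 × 10²⁵) / (4π × (1.01 × 10⁷ m)³) = 4980 kg/m³
d_R = 1.26 × 10100 km × (4980/2230)^(1/3)
    = 16600 km

16600 km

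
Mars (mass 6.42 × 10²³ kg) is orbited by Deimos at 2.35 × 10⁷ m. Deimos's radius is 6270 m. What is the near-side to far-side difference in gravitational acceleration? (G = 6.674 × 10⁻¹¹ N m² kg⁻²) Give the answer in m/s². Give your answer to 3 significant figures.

8.28 × 10⁻⁵ m/s²

Differencing GM/(d−r)² and GM/(d+r)² to first order in r/d gives 4GMr/d³.
Δg = 4GMr/d³
   = 4 × (6.674 × 10⁻¹¹) × (6.42 × 10²³) × (6270) / (2.35 × 10⁷)³
   = 8.28 × 10⁻⁵ m/s²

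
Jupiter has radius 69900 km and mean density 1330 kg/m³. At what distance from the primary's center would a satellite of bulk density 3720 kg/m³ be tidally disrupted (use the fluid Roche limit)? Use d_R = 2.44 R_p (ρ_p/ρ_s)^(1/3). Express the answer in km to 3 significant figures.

d_R = 2.44 × 69900 km × (1330/3720)^(1/3)
    = 1.21 × 10⁵ km

1.21 × 10⁵ km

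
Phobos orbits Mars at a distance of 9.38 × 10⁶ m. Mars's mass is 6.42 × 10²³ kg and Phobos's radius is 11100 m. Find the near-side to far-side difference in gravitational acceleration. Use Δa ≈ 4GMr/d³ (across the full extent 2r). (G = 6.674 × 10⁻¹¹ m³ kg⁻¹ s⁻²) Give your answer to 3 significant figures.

2.31 × 10⁻³ m/s²

Near-to-far spans 2r, so the tidal difference is twice the near-to-center value: 4GMr/d³.
Δg = 4GMr/d³
   = 4 × (6.674 × 10⁻¹¹) × (6.42 × 10²³) × (11100) / (9.38 × 10⁶)³
   = 2.31 × 10⁻³ m/s²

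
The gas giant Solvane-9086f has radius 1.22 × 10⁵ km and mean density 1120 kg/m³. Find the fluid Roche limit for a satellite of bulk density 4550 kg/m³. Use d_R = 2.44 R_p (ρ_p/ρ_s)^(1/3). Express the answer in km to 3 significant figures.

d_R = 2.44 × 1.22 × 10⁵ km × (1120/4550)^(1/3)
    = 1.87 × 10⁵ km

1.87 × 10⁵ km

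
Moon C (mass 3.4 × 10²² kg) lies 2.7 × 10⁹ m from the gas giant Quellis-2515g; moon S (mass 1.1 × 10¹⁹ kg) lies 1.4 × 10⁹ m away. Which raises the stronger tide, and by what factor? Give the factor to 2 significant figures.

Moon C, by a factor of ≈ 430

The tide-raising term goes as M/d³ (the gradient of a 1/d² field).
Moon C: (3.4 × 10²²) / (2.7 × 10⁹)³ = 1.727 × 10⁻⁶
Moon S: (1.1 × 10¹⁹) / (1.4 × 10⁹)³ = 4.009 × 10⁻⁹
Ratio (larger/smaller) = 430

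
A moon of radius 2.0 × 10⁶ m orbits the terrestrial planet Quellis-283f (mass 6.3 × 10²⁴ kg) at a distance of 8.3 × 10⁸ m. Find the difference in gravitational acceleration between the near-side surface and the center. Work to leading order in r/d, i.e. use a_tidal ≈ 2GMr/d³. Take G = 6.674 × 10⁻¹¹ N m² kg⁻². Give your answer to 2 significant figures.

The tidal stretch is the gradient of GM/d² times the body's extent r, hence the 1/d³ dependence.
Δg = 2GMr/d³
   = 2 × (6.674 × 10⁻¹¹) × (6.3 × 10²⁴) × (2.0 × 10⁶) / (8.3 × 10⁸)³
   = 2.9 × 10⁻⁶ m/s²

2.9 × 10⁻⁶ m/s²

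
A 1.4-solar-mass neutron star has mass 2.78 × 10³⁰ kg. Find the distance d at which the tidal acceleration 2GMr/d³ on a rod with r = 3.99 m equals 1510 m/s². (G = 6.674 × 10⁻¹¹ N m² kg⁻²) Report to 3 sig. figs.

2GMr/d³ = a_tidal  ⇒  d = (2GMr / a_tidal)^(1/3)
d = (2 × 6.674×10⁻¹¹ × (2.78 × 10³⁰) × (3.99) / (1510))^(1/3)
  = 9.93 × 10⁵ m

9.93 × 10⁵ m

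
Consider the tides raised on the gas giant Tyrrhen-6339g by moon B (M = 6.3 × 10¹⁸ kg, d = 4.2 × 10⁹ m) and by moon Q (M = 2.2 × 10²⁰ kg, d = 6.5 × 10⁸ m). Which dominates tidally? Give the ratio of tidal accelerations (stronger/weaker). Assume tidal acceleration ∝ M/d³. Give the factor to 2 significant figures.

The tide-raising term goes as M/d³ (the gradient of a 1/d² field).
Moon B: (6.3 × 10¹⁸) / (4.2 × 10⁹)³ = 8.503 × 10⁻¹¹
Moon Q: (2.2 × 10²⁰) / (6.5 × 10⁸)³ = 8.011 × 10⁻⁷
Ratio (larger/smaller) = 9400

Moon Q, by a factor of ≈ 9400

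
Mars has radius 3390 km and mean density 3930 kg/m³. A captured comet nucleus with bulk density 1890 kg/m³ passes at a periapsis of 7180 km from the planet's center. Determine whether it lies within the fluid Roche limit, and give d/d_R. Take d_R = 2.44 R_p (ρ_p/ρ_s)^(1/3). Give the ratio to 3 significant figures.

d_R = 2.44 × (3390 km) × (3930/1890)^(1/3) = 10560 km
d/d_R = (7180) / (10560) = 0.680
Since d/d_R < 1, the body is inside the Roche limit.

inside; d/d_R ≈ 0.680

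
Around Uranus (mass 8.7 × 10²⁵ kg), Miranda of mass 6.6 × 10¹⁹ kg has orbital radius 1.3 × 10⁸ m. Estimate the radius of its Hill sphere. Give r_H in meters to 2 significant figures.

8.2 × 10⁵ m

r_H ≈ a (m/3M)^(1/3)
    = (1.3 × 10⁸) × (6.6 × 10¹⁹ / (3 × 8.7 × 10²⁵))^(1/3)
    = 8.2 × 10⁵ m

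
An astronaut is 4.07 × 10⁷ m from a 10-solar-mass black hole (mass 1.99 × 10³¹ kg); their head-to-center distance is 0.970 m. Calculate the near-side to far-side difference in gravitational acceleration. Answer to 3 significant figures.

7.64 × 10⁻² m/s²

The field gradient is 2GM/d³; across the full diameter 2r the difference is 4GMr/d³.
Δg = 4GMr/d³
   = 4 × (6.674 × 10⁻¹¹) × (1.99 × 10³¹) × (0.970) / (4.07 × 10⁷)³
   = 7.64 × 10⁻² m/s²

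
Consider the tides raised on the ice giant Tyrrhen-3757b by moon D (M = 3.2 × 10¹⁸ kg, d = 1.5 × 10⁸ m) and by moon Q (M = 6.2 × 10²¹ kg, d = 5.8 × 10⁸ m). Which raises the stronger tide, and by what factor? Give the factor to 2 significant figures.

Tidal acceleration ∝ M/d³, so compare M/d³ for each.
Moon D: (3.2 × 10¹⁸) / (1.5 × 10⁸)³ = 9.481 × 10⁻⁷
Moon Q: (6.2 × 10²¹) / (5.8 × 10⁸)³ = 3.178 × 10⁻⁵
Ratio (larger/smaller) = 34

Moon Q, by a factor of ≈ 34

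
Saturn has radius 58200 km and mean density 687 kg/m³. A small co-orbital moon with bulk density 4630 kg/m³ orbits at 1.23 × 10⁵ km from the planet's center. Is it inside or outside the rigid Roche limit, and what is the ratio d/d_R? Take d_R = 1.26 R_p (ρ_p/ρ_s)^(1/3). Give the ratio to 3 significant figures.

d_R = 1.26 × (58200 km) × (687/4630)^(1/3) = 38820 km
d/d_R = (1.23 × 10⁵) / (38820) = 3.17
Since d/d_R > 1, the body is outside the Roche limit.

outside; d/d_R ≈ 3.17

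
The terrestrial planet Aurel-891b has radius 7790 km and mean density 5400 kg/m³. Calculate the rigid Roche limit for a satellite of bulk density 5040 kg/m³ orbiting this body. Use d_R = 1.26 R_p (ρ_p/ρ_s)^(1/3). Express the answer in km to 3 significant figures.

10000 km

d_R = 1.26 × 7790 km × (5400/5040)^(1/3)
    = 10000 km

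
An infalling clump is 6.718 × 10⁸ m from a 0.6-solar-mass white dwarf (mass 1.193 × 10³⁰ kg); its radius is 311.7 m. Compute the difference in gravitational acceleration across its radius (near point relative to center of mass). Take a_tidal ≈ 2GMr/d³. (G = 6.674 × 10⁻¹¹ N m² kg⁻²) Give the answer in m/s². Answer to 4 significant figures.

1.637 × 10⁻⁴ m/s²

a_tidal = 2GMr/d³
        = 2 × (6.674 × 10⁻¹¹) × (1.193 × 10³⁰) × (311.7) / (6.718 × 10⁸)³
        = 1.637 × 10⁻⁴ m/s²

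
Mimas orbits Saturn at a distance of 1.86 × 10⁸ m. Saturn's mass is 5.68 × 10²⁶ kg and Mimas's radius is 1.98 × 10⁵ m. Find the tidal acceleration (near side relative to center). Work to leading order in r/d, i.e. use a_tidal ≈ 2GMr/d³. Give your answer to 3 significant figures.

2.33 × 10⁻³ m/s²

Δg = 2GMr/d³
   = 2 × (6.674 × 10⁻¹¹) × (5.68 × 10²⁶) × (1.98 × 10⁵) / (1.86 × 10⁸)³
   = 2.33 × 10⁻³ m/s²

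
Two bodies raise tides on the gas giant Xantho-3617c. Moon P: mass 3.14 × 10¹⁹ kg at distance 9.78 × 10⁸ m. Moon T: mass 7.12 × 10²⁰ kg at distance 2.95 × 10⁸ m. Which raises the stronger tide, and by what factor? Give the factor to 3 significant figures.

Moon T, by a factor of ≈ 826

Tidal stretch scales as M/d³; compute that for each body.
Moon P: (3.14 × 10¹⁹) / (9.78 × 10⁸)³ = 3.357 × 10⁻⁸
Moon T: (7.12 × 10²⁰) / (2.95 × 10⁸)³ = 2.773 × 10⁻⁵
Ratio (larger/smaller) = 826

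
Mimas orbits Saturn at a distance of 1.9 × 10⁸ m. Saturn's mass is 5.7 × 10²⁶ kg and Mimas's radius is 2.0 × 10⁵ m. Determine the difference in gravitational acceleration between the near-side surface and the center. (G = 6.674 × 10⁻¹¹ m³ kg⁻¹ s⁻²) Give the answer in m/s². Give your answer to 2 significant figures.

2.2 × 10⁻³ m/s²

Δa = 2GMr/d³
   = 2 × (6.674 × 10⁻¹¹) × (5.7 × 10²⁶) × (2.0 × 10⁵) / (1.9 × 10⁸)³
   = 2.2 × 10⁻³ m/s²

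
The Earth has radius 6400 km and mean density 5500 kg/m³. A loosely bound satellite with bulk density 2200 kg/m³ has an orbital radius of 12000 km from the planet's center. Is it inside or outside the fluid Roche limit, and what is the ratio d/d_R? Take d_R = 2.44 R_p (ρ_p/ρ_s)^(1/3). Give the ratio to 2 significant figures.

inside; d/d_R ≈ 0.57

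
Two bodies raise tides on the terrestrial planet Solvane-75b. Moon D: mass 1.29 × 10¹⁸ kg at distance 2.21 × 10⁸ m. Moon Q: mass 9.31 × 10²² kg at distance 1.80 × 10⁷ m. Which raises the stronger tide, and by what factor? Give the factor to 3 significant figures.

The tide-raising term goes as M/d³ (the gradient of a 1/d² field).
Moon D: (1.29 × 10¹⁸) / (2.21 × 10⁸)³ = 1.195 × 10⁻⁷
Moon Q: (9.31 × 10²²) / (1.80 × 10⁷)³ = 1.596 × 10¹
Ratio (larger/smaller) = 1.34 × 10⁸

Moon Q, by a factor of ≈ 1.34 × 10⁸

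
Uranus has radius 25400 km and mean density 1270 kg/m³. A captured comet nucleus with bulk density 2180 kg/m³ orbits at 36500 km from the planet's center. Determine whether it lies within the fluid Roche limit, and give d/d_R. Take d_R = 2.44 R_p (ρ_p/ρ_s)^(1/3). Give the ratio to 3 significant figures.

inside; d/d_R ≈ 0.705

d_R = 2.44 × (25400 km) × (1270/2180)^(1/3) = 51760 km
d/d_R = (36500) / (51760) = 0.705
Since d/d_R < 1, the body is inside the Roche limit.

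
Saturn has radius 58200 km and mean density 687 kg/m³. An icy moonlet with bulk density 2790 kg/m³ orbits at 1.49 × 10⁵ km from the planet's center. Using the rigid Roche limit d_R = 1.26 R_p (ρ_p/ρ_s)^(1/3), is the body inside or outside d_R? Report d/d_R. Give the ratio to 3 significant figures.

outside; d/d_R ≈ 3.24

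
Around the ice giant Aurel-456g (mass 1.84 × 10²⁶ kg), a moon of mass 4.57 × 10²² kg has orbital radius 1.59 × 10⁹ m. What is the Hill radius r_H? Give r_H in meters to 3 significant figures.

r_H ≈ a (m/3M)^(1/3)
    = (1.59 × 10⁹) × (4.57 × 10²² / (3 × 1.84 × 10²⁶))^(1/3)
    = 6.93 × 10⁷ m

6.93 × 10⁷ m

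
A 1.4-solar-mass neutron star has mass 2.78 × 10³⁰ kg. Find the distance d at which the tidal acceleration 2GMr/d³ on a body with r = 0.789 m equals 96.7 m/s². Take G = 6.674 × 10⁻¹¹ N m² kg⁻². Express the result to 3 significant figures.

2GMr/d³ = a_tidal  ⇒  d = (2GMr / a_tidal)^(1/3)
d = (2 × 6.674×10⁻¹¹ × (2.78 × 10³⁰) × (0.789) / (96.7))^(1/3)
  = 1.45 × 10⁶ m

1.45 × 10⁶ m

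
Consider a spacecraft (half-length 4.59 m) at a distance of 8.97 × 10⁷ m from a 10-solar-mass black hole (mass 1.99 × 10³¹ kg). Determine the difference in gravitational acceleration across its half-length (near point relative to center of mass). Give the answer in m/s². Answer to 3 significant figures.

1.69 × 10⁻² m/s²

Δg = 2GMr/d³
   = 2 × (6.674 × 10⁻¹¹) × (1.99 × 10³¹) × (4.59) / (8.97 × 10⁷)³
   = 1.69 × 10⁻² m/s²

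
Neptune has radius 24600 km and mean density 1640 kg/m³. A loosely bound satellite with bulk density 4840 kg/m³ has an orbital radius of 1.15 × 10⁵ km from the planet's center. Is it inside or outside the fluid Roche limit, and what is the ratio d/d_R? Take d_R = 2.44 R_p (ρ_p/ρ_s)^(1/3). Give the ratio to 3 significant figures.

d_R = 2.44 × (24600 km) × (1640/4840)^(1/3) = 41850 km
d/d_R = (1.15 × 10⁵) / (41850) = 2.75
Since d/d_R > 1, the body is outside the Roche limit.

outside; d/d_R ≈ 2.75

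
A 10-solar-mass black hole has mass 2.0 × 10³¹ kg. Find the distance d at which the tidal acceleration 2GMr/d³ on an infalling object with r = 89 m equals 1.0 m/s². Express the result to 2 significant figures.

6.2 × 10⁷ m

2GMr/d³ = a_tidal  ⇒  d = (2GMr / a_tidal)^(1/3)
d = (2 × 6.674×10⁻¹¹ × (2.0 × 10³¹) × (89) / (1.0))^(1/3)
  = 6.2 × 10⁷ m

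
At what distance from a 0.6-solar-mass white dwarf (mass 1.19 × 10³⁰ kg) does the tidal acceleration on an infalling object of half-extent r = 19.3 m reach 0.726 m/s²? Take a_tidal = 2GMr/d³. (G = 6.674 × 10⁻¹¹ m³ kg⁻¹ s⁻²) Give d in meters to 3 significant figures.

1.62 × 10⁷ m

2GMr/d³ = a_tidal  ⇒  d = (2GMr / a_tidal)^(1/3)
d = (2 × 6.674×10⁻¹¹ × (1.19 × 10³⁰) × (19.3) / (0.726))^(1/3)
  = 1.62 × 10⁷ m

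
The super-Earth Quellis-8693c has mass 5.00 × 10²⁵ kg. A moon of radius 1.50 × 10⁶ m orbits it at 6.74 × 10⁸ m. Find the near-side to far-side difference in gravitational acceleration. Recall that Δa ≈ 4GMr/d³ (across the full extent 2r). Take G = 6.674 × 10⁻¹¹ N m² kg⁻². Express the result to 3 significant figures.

Δa = 4GMr/d³
   = 4 × (6.674 × 10⁻¹¹) × (5.00 × 10²⁵) × (1.50 × 10⁶) / (6.74 × 10⁸)³
   = 6.54 × 10⁻⁵ m/s²

6.54 × 10⁻⁵ m/s²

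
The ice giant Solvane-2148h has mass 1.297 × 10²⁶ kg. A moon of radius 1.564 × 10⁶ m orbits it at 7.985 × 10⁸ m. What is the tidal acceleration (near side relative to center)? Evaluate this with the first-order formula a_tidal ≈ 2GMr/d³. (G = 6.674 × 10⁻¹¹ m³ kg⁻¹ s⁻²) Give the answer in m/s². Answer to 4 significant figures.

Since r ≪ d, expand the inverse-square field across one radius to get the leading 2GMr/d³ term.
a_tidal = 2GMr/d³
        = 2 × (6.674 × 10⁻¹¹) × (1.297 × 10²⁶) × (1.564 × 10⁶) / (7.985 × 10⁸)³
        = 5.318 × 10⁻⁵ m/s²

5.318 × 10⁻⁵ m/s²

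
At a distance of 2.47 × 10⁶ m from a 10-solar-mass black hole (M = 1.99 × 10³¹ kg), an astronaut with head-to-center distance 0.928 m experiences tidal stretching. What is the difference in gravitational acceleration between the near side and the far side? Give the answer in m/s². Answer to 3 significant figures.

Differencing GM/(d−r)² and GM/(d+r)² to first order in r/d gives 4GMr/d³.
Δa = 4GMr/d³
   = 4 × (6.674 × 10⁻¹¹) × (1.99 × 10³¹) × (0.928) / (2.47 × 10⁶)³
   = 3.27 × 10² m/s²

3.27 × 10² m/s²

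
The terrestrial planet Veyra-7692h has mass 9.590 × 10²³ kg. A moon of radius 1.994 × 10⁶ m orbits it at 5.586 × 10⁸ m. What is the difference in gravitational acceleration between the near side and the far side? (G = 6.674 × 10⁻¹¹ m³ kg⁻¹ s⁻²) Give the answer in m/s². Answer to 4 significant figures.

a_tidal = 4GMr/d³
        = 4 × (6.674 × 10⁻¹¹) × (9.590 × 10²³) × (1.994 × 10⁶) / (5.586 × 10⁸)³
        = 2.929 × 10⁻⁶ m/s²

2.929 × 10⁻⁶ m/s²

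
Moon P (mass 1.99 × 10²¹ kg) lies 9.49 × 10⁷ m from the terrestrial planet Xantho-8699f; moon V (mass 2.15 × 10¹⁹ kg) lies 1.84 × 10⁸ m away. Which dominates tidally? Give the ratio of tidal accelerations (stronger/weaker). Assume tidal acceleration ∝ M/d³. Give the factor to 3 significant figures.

Moon P, by a factor of ≈ 675

Tidal stretch scales as M/d³; compute that for each body.
Moon P: (1.99 × 10²¹) / (9.49 × 10⁷)³ = 2.328 × 10⁻³
Moon V: (2.15 × 10¹⁹) / (1.84 × 10⁸)³ = 3.451 × 10⁻⁶
Ratio (larger/smaller) = 675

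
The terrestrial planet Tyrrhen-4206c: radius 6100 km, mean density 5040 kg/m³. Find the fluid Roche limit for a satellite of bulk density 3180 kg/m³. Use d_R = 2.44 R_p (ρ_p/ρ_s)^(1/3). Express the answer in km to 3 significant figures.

17400 km

d_R = 2.44 × 6100 km × (5040/3180)^(1/3)
    = 17400 km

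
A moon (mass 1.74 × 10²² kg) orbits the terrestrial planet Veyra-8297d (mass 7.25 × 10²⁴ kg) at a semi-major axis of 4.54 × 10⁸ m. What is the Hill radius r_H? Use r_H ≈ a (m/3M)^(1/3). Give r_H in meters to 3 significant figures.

4.21 × 10⁷ m

r_H ≈ a (m/3M)^(1/3)
    = (4.54 × 10⁸) × (1.74 × 10²² / (3 × 7.25 × 10²⁴))^(1/3)
    = 4.21 × 10⁷ m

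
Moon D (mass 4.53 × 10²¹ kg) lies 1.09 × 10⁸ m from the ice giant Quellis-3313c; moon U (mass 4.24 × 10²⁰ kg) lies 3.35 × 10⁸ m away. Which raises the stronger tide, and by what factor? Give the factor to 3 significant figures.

Tidal acceleration ∝ M/d³, so compare M/d³ for each.
Moon D: (4.53 × 10²¹) / (1.09 × 10⁸)³ = 3.498 × 10⁻³
Moon U: (4.24 × 10²⁰) / (3.35 × 10⁸)³ = 1.128 × 10⁻⁵
Ratio (larger/smaller) = 310

Moon D, by a factor of ≈ 310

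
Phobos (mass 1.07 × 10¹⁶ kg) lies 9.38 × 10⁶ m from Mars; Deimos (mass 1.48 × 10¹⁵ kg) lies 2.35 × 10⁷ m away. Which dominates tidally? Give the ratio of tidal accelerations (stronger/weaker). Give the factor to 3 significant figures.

Phobos, by a factor of ≈ 114

Tidal stretch scales as M/d³; compute that for each body.
Phobos: (1.07 × 10¹⁶) / (9.38 × 10⁶)³ = 1.297 × 10⁻⁵
Deimos: (1.48 × 10¹⁵) / (2.35 × 10⁷)³ = 1.140 × 10⁻⁷
Ratio (larger/smaller) = 114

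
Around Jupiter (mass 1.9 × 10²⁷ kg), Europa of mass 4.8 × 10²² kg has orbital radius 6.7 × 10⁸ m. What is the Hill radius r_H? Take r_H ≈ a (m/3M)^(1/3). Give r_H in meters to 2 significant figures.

1.4 × 10⁷ m

r_H ≈ a (m/3M)^(1/3)
    = (6.7 × 10⁸) × (4.8 × 10²² / (3 × 1.9 × 10²⁷))^(1/3)
    = 1.4 × 10⁷ m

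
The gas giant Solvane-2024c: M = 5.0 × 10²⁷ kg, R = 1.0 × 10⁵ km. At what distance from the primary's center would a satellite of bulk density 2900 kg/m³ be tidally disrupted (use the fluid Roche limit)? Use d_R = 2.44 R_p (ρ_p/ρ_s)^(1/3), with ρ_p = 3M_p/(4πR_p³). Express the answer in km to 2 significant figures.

ρ_p = 3M_p/(4πR_p³) = 3 × (5.0 × 10²⁷) / (4π × (1.0 × 10⁸ m)³) = 1200 kg/m³
d_R = 2.44 × 1.0 × 10⁵ km × (1200/2900)^(1/3)
    = 1.8 × 10⁵ km

1.8 × 10⁵ km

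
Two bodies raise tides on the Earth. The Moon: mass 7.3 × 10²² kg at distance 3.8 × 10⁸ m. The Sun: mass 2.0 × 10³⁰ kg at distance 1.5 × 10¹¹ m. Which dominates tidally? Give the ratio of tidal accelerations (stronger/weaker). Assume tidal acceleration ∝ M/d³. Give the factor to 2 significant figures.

The tide-raising term goes as M/d³ (the gradient of a 1/d² field).
The Moon: (7.3 × 10²²) / (3.8 × 10⁸)³ = 1.330 × 10⁻³
The Sun: (2.0 × 10³⁰) / (1.5 × 10¹¹)³ = 5.926 × 10⁻⁴
Ratio (larger/smaller) = 2.2

The Moon, by a factor of ≈ 2.2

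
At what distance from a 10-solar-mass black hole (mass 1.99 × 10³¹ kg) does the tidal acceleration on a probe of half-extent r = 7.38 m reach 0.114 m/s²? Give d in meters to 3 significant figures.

5.56 × 10⁷ m

2GMr/d³ = a_tidal  ⇒  d = (2GMr / a_tidal)^(1/3)
d = (2 × 6.674×10⁻¹¹ × (1.99 × 10³¹) × (7.38) / (0.114))^(1/3)
  = 5.56 × 10⁷ m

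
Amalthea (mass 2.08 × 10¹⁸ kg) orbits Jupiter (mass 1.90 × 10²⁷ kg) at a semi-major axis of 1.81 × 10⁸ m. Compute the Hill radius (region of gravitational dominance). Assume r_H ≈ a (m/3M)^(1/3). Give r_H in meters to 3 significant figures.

1.29 × 10⁵ m

r_H ≈ a (m/3M)^(1/3)
    = (1.81 × 10⁸) × (2.08 × 10¹⁸ / (3 × 1.90 × 10²⁷))^(1/3)
    = 1.29 × 10⁵ m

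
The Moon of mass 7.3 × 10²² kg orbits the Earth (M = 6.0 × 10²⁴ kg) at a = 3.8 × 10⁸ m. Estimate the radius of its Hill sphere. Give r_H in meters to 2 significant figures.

6.1 × 10⁷ m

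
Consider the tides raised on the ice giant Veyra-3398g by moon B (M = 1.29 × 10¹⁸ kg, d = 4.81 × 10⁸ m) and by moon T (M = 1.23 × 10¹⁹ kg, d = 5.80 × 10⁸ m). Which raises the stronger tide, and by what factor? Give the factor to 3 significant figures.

Moon T, by a factor of ≈ 5.44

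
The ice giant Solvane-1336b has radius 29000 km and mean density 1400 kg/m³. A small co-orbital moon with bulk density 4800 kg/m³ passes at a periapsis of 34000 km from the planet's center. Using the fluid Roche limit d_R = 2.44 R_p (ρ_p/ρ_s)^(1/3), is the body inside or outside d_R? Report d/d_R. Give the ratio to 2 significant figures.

inside; d/d_R ≈ 0.72

d_R = 2.44 × (29000 km) × (1400/4800)^(1/3) = 46930 km
d/d_R = (34000) / (46930) = 0.72
Since d/d_R < 1, the body is inside the Roche limit.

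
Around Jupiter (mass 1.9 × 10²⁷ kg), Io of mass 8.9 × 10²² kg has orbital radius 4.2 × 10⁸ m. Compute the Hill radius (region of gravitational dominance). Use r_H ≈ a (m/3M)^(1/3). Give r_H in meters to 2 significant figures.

r_H ≈ a (m/3M)^(1/3)
    = (4.2 × 10⁸) × (8.9 × 10²² / (3 × 1.9 × 10²⁷))^(1/3)
    = 1.0 × 10⁷ m

1.0 × 10⁷ m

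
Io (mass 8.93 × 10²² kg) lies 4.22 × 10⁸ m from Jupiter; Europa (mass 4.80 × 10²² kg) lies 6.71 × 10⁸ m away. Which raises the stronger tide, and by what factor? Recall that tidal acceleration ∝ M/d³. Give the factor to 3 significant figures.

Tidal stretch scales as M/d³; compute that for each body.
Io: (8.93 × 10²²) / (4.22 × 10⁸)³ = 1.188 × 10⁻³
Europa: (4.80 × 10²²) / (6.71 × 10⁸)³ = 1.589 × 10⁻⁴
Ratio (larger/smaller) = 7.48

Io, by a factor of ≈ 7.48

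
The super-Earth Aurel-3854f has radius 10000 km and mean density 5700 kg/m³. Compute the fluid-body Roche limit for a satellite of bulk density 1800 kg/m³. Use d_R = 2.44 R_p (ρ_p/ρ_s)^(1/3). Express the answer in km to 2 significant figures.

36000 km

d_R = 2.44 × 10000 km × (5700/1800)^(1/3)
    = 36000 km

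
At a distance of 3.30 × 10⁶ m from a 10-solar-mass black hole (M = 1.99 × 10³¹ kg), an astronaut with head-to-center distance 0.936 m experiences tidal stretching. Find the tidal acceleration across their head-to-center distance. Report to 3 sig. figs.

Δg = 2GMr/d³
   = 2 × (6.674 × 10⁻¹¹) × (1.99 × 10³¹) × (0.936) / (3.30 × 10⁶)³
   = 6.92 × 10¹ m/s²

6.92 × 10¹ m/s²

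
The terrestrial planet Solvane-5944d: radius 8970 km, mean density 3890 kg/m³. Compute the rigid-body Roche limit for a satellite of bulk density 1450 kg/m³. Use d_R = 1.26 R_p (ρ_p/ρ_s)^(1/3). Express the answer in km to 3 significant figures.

15700 km

d_R = 1.26 × 8970 km × (3890/1450)^(1/3)
    = 15700 km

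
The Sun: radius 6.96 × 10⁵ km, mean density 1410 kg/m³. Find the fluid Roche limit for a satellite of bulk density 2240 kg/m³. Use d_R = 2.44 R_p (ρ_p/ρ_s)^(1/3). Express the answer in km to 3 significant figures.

d_R = 2.44 × 6.96 × 10⁵ km × (1410/2240)^(1/3)
    = 1.46 × 10⁶ km

1.46 × 10⁶ km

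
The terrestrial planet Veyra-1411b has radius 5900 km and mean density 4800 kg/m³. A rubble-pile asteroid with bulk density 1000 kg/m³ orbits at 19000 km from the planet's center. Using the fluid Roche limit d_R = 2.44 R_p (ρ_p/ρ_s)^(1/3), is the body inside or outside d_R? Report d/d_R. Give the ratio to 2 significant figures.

inside; d/d_R ≈ 0.78

d_R = 2.44 × (5900 km) × (4800/1000)^(1/3) = 24280 km
d/d_R = (19000) / (24280) = 0.78
Since d/d_R < 1, the body is inside the Roche limit.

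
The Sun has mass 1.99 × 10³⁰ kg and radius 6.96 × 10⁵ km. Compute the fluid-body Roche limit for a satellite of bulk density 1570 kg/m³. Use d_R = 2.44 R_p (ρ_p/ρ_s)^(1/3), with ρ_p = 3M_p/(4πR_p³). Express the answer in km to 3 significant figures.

1.64 × 10⁶ km

ρ_p = 3M_p/(4πR_p³) = 3 × (1.99 × 10³⁰) / (4π × (6.96 × 10⁸ m)³) = 1410 kg/m³
d_R = 2.44 × 6.96 × 10⁵ km × (1410/1570)^(1/3)
    = 1.64 × 10⁶ km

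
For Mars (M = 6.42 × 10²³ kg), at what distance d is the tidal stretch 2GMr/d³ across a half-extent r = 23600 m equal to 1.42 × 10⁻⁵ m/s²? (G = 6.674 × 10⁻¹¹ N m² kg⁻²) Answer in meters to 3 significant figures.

5.22 × 10⁷ m

2GMr/d³ = a_tidal  ⇒  d = (2GMr / a_tidal)^(1/3)
d = (2 × 6.674×10⁻¹¹ × (6.42 × 10²³) × (23600) / (1.42 × 10⁻⁵))^(1/3)
  = 5.22 × 10⁷ m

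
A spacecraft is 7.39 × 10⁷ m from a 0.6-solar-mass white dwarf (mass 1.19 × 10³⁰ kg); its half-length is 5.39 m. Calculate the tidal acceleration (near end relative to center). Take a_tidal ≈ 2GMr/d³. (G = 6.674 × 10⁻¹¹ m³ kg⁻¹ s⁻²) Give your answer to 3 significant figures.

Since r ≪ d, expand the inverse-square field across one radius to get the leading 2GMr/d³ term.
Δa = 2GMr/d³
   = 2 × (6.674 × 10⁻¹¹) × (1.19 × 10³⁰) × (5.39) / (7.39 × 10⁷)³
   = 2.12 × 10⁻³ m/s²

2.12 × 10⁻³ m/s²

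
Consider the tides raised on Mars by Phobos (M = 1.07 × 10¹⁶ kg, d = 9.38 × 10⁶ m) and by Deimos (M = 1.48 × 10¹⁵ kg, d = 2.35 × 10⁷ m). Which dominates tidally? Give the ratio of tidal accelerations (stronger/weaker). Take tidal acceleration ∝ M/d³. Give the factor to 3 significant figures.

Phobos, by a factor of ≈ 114

Compare M/d³ for the two perturbers:
Phobos: (1.07 × 10¹⁶) / (9.38 × 10⁶)³ = 1.297 × 10⁻⁵
Deimos: (1.48 × 10¹⁵) / (2.35 × 10⁷)³ = 1.140 × 10⁻⁷
Ratio (larger/smaller) = 114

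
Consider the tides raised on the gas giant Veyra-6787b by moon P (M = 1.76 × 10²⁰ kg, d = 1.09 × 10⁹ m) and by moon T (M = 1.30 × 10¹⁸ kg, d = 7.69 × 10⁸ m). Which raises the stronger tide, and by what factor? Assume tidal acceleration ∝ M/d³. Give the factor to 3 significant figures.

Moon P, by a factor of ≈ 47.5

Tidal stretch scales as M/d³; compute that for each body.
Moon P: (1.76 × 10²⁰) / (1.09 × 10⁹)³ = 1.359 × 10⁻⁷
Moon T: (1.30 × 10¹⁸) / (7.69 × 10⁸)³ = 2.859 × 10⁻⁹
Ratio (larger/smaller) = 47.5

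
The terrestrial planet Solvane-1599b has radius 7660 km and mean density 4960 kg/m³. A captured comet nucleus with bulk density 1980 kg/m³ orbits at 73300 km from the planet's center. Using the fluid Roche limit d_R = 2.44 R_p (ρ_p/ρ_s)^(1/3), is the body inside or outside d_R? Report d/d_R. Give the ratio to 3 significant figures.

outside; d/d_R ≈ 2.89

d_R = 2.44 × (7660 km) × (4960/1980)^(1/3) = 25380 km
d/d_R = (73300) / (25380) = 2.89
Since d/d_R > 1, the body is outside the Roche limit.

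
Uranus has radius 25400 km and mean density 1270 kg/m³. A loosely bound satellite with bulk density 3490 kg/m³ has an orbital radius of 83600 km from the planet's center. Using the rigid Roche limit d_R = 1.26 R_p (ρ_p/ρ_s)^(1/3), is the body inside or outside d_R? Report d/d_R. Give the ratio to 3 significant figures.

outside; d/d_R ≈ 3.66

d_R = 1.26 × (25400 km) × (1270/3490)^(1/3) = 22850 km
d/d_R = (83600) / (22850) = 3.66
Since d/d_R > 1, the body is outside the Roche limit.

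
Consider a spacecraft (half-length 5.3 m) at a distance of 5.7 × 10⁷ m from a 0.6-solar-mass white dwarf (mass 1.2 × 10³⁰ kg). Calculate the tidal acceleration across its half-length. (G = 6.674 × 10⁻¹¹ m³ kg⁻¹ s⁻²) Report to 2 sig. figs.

4.6 × 10⁻³ m/s²

Differencing GM/(d−r)² and GM/d² to first order in r/d gives 2GMr/d³.
Δg = 2GMr/d³
   = 2 × (6.674 × 10⁻¹¹) × (1.2 × 10³⁰) × (5.3) / (5.7 × 10⁷)³
   = 4.6 × 10⁻³ m/s²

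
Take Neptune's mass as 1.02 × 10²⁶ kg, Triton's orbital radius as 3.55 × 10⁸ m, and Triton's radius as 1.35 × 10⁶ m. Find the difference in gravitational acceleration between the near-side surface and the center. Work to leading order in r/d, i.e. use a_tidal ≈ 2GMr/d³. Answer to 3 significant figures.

4.11 × 10⁻⁴ m/s²

Differencing GM/(d−r)² and GM/d² to first order in r/d gives 2GMr/d³.
Δa = 2GMr/d³
   = 2 × (6.674 × 10⁻¹¹) × (1.02 × 10²⁶) × (1.35 × 10⁶) / (3.55 × 10⁸)³
   = 4.11 × 10⁻⁴ m/s²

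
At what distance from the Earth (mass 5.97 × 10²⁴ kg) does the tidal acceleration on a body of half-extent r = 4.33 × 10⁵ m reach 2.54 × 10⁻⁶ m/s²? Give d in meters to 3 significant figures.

2GMr/d³ = a_tidal  ⇒  d = (2GMr / a_tidal)^(1/3)
d = (2 × 6.674×10⁻¹¹ × (5.97 × 10²⁴) × (4.33 × 10⁵) / (2.54 × 10⁻⁶))^(1/3)
  = 5.14 × 10⁸ m

5.14 × 10⁸ m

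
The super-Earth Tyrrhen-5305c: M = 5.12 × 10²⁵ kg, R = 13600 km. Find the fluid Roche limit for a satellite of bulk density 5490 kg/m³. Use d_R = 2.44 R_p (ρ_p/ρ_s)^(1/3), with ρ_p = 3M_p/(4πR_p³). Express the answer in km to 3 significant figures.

ρ_p = 3M_p/(4πR_p³) = 3 × (5.12 × 10²⁵) / (4π × (1.36 × 10⁷ m)³) = 4860 kg/m³
d_R = 2.44 × 13600 km × (4860/5490)^(1/3)
    = 31900 km

31900 km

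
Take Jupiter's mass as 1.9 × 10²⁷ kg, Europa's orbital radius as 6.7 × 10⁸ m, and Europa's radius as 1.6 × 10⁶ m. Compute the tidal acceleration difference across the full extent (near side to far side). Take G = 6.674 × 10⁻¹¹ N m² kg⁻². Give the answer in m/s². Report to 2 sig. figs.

2.7 × 10⁻³ m/s²

Δa = 4GMr/d³
   = 4 × (6.674 × 10⁻¹¹) × (1.9 × 10²⁷) × (1.6 × 10⁶) / (6.7 × 10⁸)³
   = 2.7 × 10⁻³ m/s²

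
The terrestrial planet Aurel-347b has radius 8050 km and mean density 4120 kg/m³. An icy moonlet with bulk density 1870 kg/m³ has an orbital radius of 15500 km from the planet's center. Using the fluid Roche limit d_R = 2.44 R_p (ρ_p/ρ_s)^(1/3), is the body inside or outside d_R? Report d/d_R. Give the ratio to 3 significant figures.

d_R = 2.44 × (8050 km) × (4120/1870)^(1/3) = 25560 km
d/d_R = (15500) / (25560) = 0.606
Since d/d_R < 1, the body is inside the Roche limit.

inside; d/d_R ≈ 0.606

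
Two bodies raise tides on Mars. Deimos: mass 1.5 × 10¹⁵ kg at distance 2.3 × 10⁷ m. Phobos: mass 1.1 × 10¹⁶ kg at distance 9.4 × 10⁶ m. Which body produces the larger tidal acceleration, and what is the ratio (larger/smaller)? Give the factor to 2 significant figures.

Phobos, by a factor of ≈ 110

Tidal acceleration ∝ M/d³, so compare M/d³ for each.
Deimos: (1.5 × 10¹⁵) / (2.3 × 10⁷)³ = 1.233 × 10⁻⁷
Phobos: (1.1 × 10¹⁶) / (9.4 × 10⁶)³ = 1.324 × 10⁻⁵
Ratio (larger/smaller) = 110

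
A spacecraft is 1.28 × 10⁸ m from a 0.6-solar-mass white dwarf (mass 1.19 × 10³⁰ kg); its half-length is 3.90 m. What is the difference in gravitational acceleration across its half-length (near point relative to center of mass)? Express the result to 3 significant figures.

a_tidal = 2GMr/d³
        = 2 × (6.674 × 10⁻¹¹) × (1.19 × 10³⁰) × (3.90) / (1.28 × 10⁸)³
        = 2.95 × 10⁻⁴ m/s²

2.95 × 10⁻⁴ m/s²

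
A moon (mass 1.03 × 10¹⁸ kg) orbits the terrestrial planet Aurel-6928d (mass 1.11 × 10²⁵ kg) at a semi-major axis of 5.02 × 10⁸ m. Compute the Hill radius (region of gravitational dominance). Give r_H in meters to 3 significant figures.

r_H ≈ a (m/3M)^(1/3)
    = (5.02 × 10⁸) × (1.03 × 10¹⁸ / (3 × 1.11 × 10²⁵))^(1/3)
    = 1.58 × 10⁶ m

1.58 × 10⁶ m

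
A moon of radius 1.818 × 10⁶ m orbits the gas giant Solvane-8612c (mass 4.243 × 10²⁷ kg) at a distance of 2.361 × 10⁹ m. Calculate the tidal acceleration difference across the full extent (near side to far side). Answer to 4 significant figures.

1.565 × 10⁻⁴ m/s²

Near-to-far spans 2r, so the tidal difference is twice the near-to-center value: 4GMr/d³.
a_tidal = 4GMr/d³
        = 4 × (6.674 × 10⁻¹¹) × (4.243 × 10²⁷) × (1.818 × 10⁶) / (2.361 × 10⁹)³
        = 1.565 × 10⁻⁴ m/s²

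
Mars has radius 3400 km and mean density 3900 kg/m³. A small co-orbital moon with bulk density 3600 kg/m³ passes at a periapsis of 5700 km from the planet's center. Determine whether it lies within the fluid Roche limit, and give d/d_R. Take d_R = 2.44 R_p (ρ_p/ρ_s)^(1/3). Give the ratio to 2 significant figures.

inside; d/d_R ≈ 0.67

d_R = 2.44 × (3400 km) × (3900/3600)^(1/3) = 8520 km
d/d_R = (5700) / (8520) = 0.67
Since d/d_R < 1, the body is inside the Roche limit.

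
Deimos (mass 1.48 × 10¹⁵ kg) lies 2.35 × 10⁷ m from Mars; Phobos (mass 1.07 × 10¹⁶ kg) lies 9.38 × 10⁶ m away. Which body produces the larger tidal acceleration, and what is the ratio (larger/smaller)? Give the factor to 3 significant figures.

Phobos, by a factor of ≈ 114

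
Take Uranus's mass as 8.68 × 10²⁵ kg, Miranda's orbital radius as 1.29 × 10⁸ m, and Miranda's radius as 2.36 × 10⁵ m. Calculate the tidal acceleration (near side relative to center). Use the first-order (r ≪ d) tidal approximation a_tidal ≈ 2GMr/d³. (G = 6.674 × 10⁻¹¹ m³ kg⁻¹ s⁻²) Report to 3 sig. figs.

1.27 × 10⁻³ m/s²

The tidal stretch is the gradient of GM/d² times the body's extent r, hence the 1/d³ dependence.
a_tidal = 2GMr/d³
        = 2 × (6.674 × 10⁻¹¹) × (8.68 × 10²⁵) × (2.36 × 10⁵) / (1.29 × 10⁸)³
        = 1.27 × 10⁻³ m/s²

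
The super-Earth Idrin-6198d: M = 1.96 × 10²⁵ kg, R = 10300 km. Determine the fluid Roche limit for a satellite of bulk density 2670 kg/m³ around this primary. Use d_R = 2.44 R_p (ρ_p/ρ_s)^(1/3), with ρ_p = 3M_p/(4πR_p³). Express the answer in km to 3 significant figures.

29400 km

ρ_p = 3M_p/(4πR_p³) = 3 × (1.96 × 10²⁵) / (4π × (1.03 × 10⁷ m)³) = 4280 kg/m³
d_R = 2.44 × 10300 km × (4280/2670)^(1/3)
    = 29400 km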